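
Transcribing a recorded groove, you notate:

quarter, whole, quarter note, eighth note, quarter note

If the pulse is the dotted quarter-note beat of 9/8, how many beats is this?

5

One dotted quarter-note beat = 3 eighth notes.
Convert each value to eighth notes: quarter = 2; whole = 8; quarter note = 2; eighth note = 1; quarter note = 2.
Altogether 2 + 8 + 2 + 1 + 2 = 15.
15 ÷ 3 = 5 beats.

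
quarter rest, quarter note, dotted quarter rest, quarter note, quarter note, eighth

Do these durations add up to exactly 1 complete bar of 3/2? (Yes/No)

One bar of 3/2 = 12 eighth notes.
In eighth notes: quarter rest = 2; quarter note = 2; dotted quarter rest = 3; quarter note = 2; quarter note = 2; eighth = 1.
Adding: 2 + 2 + 3 + 2 + 2 + 1 = 12.
12 equals 12, so the answer is Yes.

Yes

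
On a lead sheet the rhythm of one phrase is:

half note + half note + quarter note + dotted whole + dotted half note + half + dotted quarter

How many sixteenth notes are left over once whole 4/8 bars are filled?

6

One bar of 4/8 = 4 eighth notes.
Express everything in eighth notes: half note = 4; half note = 4; quarter note = 2; dotted whole = 12; dotted half note = 6; half = 4; dotted quarter = 3.
Adding: 4 + 4 + 2 + 12 + 6 + 4 + 3 = 35.
35 ÷ 4 = 8 complete bars with 3 eighth notes remaining = 6 sixteenth notes.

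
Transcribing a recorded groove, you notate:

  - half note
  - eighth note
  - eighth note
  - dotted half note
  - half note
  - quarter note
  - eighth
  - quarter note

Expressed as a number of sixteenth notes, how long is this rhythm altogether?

Working in sixteenth notes: half note = 8; eighth note = 2; eighth note = 2; dotted half note = 12; half note = 8; quarter note = 4; eighth = 2; quarter note = 4.
Sum: 8 + 2 + 2 + 12 + 8 + 4 + 2 + 4 = 42 sixteenth notes.

42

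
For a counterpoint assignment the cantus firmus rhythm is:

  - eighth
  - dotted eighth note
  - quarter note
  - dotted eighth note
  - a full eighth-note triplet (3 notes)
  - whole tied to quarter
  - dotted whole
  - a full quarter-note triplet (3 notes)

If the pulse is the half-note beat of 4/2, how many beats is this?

One half-note beat = 8 sixteenth notes.
In sixteenth notes: eighth = 2; dotted eighth note = 3; quarter note = 4; dotted eighth note = 3; a full eighth-note triplet (3 notes) (three triplet eighths span one quarter) = 4; whole tied to quarter (whole + quarter) = 20; dotted whole = 24; a full quarter-note triplet (3 notes) (three triplet quarters span one half) = 8.
Altogether 2 + 3 + 4 + 3 + 4 + 20 + 24 + 8 = 68.
68 ÷ 8 = 8.5 beats.

8.5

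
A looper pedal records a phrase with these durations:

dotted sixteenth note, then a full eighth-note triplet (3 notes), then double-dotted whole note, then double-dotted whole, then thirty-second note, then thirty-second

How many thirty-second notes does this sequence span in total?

125

Working in thirty-second notes: dotted sixteenth note = 3; a full eighth-note triplet (3 notes) (three triplet eighths span one quarter) = 8; double-dotted whole note = 56; double-dotted whole = 56; thirty-second note = 1; thirty-second = 1.
Total: 3 + 8 + 56 + 56 + 1 + 1 = 125 thirty-second notes.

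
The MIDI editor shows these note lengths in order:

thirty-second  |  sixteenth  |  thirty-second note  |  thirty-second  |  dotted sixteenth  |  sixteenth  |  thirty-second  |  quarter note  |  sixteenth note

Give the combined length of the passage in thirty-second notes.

21

Convert each value to thirty-second notes: thirty-second = 1; sixteenth = 2; thirty-second note = 1; thirty-second = 1; dotted sixteenth = 3; sixteenth = 2; thirty-second = 1; quarter note = 8; sixteenth note = 2.
Adding: 1 + 2 + 1 + 1 + 3 + 2 + 1 + 8 + 2 = 21 thirty-second notes.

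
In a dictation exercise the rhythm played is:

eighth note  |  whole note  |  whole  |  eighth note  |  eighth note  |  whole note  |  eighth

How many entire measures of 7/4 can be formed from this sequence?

One bar of 7/4 = 14 eighth notes.
In eighth notes: eighth note = 1; whole note = 8; whole = 8; eighth note = 1; eighth note = 1; whole note = 8; eighth = 1.
Altogether 1 + 8 + 8 + 1 + 1 + 8 + 1 = 28.
28 ÷ 14 = 2 complete bars with 0 left over.

2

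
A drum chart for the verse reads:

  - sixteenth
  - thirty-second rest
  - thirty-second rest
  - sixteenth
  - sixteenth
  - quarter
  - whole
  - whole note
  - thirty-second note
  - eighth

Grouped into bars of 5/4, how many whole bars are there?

2

One bar of 5/4 = 40 thirty-second notes.
Working in thirty-second notes: sixteenth = 2; thirty-second rest = 1; thirty-second rest = 1; sixteenth = 2; sixteenth = 2; quarter = 8; whole = 32; whole note = 32; thirty-second note = 1; eighth = 4.
Total: 2 + 1 + 1 + 2 + 2 + 8 + 32 + 32 + 1 + 4 = 85.
85 ÷ 40 = 2 complete bars with 5 left over.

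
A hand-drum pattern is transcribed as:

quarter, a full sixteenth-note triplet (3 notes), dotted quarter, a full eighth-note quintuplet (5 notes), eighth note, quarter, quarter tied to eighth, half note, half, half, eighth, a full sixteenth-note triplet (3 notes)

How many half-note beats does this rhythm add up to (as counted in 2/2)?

One half-note beat = 4 eighth notes.
Working in eighth notes: quarter = 2; a full sixteenth-note triplet (3 notes) (three triplet sixteenths span one eighth) = 1; dotted quarter = 3; a full eighth-note quintuplet (5 notes) (five quintuplet eighths span one half) = 4; eighth note = 1; quarter = 2; quarter tied to eighth (quarter + eighth) = 3; half note = 4; half = 4; half = 4; eighth = 1; a full sixteenth-note triplet (3 notes) (three triplet sixteenths span one eighth) = 1.
Altogether 2 + 1 + 3 + 4 + 1 + 2 + 3 + 4 + 4 + 4 + 1 + 1 = 30.
30 ÷ 4 = 7.5 beats.

7.5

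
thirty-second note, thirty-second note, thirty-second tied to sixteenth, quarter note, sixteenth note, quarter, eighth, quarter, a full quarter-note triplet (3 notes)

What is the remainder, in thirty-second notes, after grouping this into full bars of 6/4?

One bar of 6/4 = 48 thirty-second notes.
Express everything in thirty-second notes: thirty-second note = 1; thirty-second note = 1; thirty-second tied to sixteenth (thirty-second + sixteenth) = 3; quarter note = 8; sixteenth note = 2; quarter = 8; eighth = 4; quarter = 8; a full quarter-note triplet (3 notes) (three triplet quarters span one half) = 16.
Altogether 1 + 1 + 3 + 8 + 2 + 8 + 4 + 8 + 16 = 51.
51 ÷ 48 = 1 complete bar with 3 thirty-second notes remaining.

3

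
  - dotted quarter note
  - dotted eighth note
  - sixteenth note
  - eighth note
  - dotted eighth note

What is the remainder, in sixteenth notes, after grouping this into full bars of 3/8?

3

One bar of 3/8 = 6 sixteenth notes.
Each duration in sixteenth notes: dotted quarter note = 6; dotted eighth note = 3; sixteenth note = 1; eighth note = 2; dotted eighth note = 3.
Altogether 6 + 3 + 1 + 2 + 3 = 15.
15 ÷ 6 = 2 complete bars with 3 sixteenth notes remaining.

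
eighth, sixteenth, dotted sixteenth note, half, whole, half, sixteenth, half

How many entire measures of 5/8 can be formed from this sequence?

One bar of 5/8 = 20 thirty-second notes.
Each duration in thirty-second notes: eighth = 4; sixteenth = 2; dotted sixteenth note = 3; half = 16; whole = 32; half = 16; sixteenth = 2; half = 16.
Sum: 4 + 2 + 3 + 16 + 32 + 16 + 2 + 16 = 91.
91 ÷ 20 = 4 complete bars with 11 left over.

4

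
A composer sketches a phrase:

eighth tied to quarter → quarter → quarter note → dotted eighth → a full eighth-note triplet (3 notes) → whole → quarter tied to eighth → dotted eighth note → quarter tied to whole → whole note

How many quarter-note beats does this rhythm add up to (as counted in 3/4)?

One quarter-note beat = 4 sixteenth notes.
Express everything in sixteenth notes: eighth tied to quarter (eighth + quarter) = 6; quarter = 4; quarter note = 4; dotted eighth = 3; a full eighth-note triplet (3 notes) (three triplet eighths span one quarter) = 4; whole = 16; quarter tied to eighth (quarter + eighth) = 6; dotted eighth note = 3; quarter tied to whole (quarter + whole) = 20; whole note = 16.
Total: 6 + 4 + 4 + 3 + 4 + 16 + 6 + 3 + 20 + 16 = 82.
82 ÷ 4 = 20.5 beats.

20.5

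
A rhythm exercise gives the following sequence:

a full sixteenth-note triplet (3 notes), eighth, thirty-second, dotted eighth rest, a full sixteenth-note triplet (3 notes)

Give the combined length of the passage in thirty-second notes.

Express everything in thirty-second notes: a full sixteenth-note triplet (3 notes) (three triplet sixteenths span one eighth) = 4; eighth = 4; thirty-second = 1; dotted eighth rest = 6; a full sixteenth-note triplet (3 notes) (three triplet sixteenths span one eighth) = 4.
Sum: 4 + 4 + 1 + 6 + 4 = 19 thirty-second notes.

19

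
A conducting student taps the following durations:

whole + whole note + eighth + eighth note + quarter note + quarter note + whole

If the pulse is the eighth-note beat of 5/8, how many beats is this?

30

One eighth-note beat = 2 sixteenth notes.
Each duration in sixteenth notes: whole = 16; whole note = 16; eighth = 2; eighth note = 2; quarter note = 4; quarter note = 4; whole = 16.
Adding: 16 + 16 + 2 + 2 + 4 + 4 + 16 = 60.
60 ÷ 2 = 30 beats.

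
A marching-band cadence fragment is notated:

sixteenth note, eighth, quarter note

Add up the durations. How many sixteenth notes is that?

7

Each duration in sixteenth notes: sixteenth note = 1; eighth = 2; quarter note = 4.
Adding: 1 + 2 + 4 = 7 sixteenth notes.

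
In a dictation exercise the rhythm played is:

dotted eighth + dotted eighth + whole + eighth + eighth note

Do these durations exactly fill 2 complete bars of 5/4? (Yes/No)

One bar of 5/4 = 20 sixteenth notes, so 2 bars = 40.
Working in sixteenth notes: dotted eighth = 3; dotted eighth = 3; whole = 16; eighth = 2; eighth note = 2.
Sum: 3 + 3 + 16 + 2 + 2 = 26.
26 falls short of 40, so the answer is No.

No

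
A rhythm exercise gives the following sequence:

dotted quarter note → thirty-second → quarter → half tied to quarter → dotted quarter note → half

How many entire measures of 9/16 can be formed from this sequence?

One bar of 9/16 = 18 thirty-second notes.
In thirty-second notes: dotted quarter note = 12; thirty-second = 1; quarter = 8; half tied to quarter (half + quarter) = 24; dotted quarter note = 12; half = 16.
Sum: 12 + 1 + 8 + 24 + 12 + 16 = 73.
73 ÷ 18 = 4 complete bars with 1 left over.

4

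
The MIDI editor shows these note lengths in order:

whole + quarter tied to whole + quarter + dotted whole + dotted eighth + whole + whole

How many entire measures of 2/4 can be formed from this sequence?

One bar of 2/4 = 8 sixteenth notes.
In sixteenth notes: whole = 16; quarter tied to whole (quarter + whole) = 20; quarter = 4; dotted whole = 24; dotted eighth = 3; whole = 16; whole = 16.
Adding: 16 + 20 + 4 + 24 + 3 + 16 + 16 = 99.
99 ÷ 8 = 12 complete bars with 3 left over.

12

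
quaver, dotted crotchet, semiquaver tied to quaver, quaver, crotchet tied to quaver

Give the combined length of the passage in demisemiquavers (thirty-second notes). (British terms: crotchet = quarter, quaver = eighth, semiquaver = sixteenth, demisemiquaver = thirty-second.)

Convert each value to thirty-second notes: quaver = 4; dotted crotchet = 12; semiquaver tied to quaver (semiquaver + quaver) = 6; quaver = 4; crotchet tied to quaver (crotchet + quaver) = 12.
Total: 4 + 12 + 6 + 4 + 12 = 38 thirty-second notes.

38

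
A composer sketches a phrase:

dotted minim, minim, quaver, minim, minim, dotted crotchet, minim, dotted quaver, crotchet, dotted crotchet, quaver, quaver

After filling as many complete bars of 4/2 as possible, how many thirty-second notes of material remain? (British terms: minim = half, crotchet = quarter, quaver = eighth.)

10

One bar of 4/2 = 32 sixteenth notes.
In sixteenth notes: dotted minim = 12; minim = 8; quaver = 2; minim = 8; minim = 8; dotted crotchet = 6; minim = 8; dotted quaver = 3; crotchet = 4; dotted crotchet = 6; quaver = 2; quaver = 2.
Total: 12 + 8 + 2 + 8 + 8 + 6 + 8 + 3 + 4 + 6 + 2 + 2 = 69.
69 ÷ 32 = 2 complete bars with 5 sixteenth notes remaining = 10 thirty-second notes.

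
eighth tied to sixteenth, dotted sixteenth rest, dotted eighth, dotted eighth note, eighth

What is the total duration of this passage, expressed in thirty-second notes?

Convert each value to thirty-second notes: eighth tied to sixteenth (eighth + sixteenth) = 6; dotted sixteenth rest = 3; dotted eighth = 6; dotted eighth note = 6; eighth = 4.
Adding: 6 + 3 + 6 + 6 + 4 = 25 thirty-second notes.

25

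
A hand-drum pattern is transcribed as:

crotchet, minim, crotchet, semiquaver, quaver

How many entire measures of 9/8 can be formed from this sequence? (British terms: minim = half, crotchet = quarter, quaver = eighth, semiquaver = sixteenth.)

One bar of 9/8 = 18 sixteenth notes.
Convert each value to sixteenth notes: crotchet = 4; minim = 8; crotchet = 4; semiquaver = 1; quaver = 2.
Adding: 4 + 8 + 4 + 1 + 2 = 19.
19 ÷ 18 = 1 complete bar with 1 left over.

1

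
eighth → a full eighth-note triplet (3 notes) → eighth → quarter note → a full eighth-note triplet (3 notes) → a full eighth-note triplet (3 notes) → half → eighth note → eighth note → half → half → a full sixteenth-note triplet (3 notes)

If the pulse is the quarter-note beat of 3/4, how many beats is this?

One quarter-note beat = 2 eighth notes.
Each duration in eighth notes: eighth = 1; a full eighth-note triplet (3 notes) (three triplet eighths span one quarter) = 2; eighth = 1; quarter note = 2; a full eighth-note triplet (3 notes) (three triplet eighths span one quarter) = 2; a full eighth-note triplet (3 notes) (three triplet eighths span one quarter) = 2; half = 4; eighth note = 1; eighth note = 1; half = 4; half = 4; a full sixteenth-note triplet (3 notes) (three triplet sixteenths span one eighth) = 1.
Total: 1 + 2 + 1 + 2 + 2 + 2 + 4 + 1 + 1 + 4 + 4 + 1 = 25.
25 ÷ 2 = 12.5 beats.

12.5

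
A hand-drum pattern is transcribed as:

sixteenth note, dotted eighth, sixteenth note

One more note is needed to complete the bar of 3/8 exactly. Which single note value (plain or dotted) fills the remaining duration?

The bar of 3/8 = 6 sixteenth notes.
Convert each value to sixteenth notes: sixteenth note = 1; dotted eighth = 3; sixteenth note = 1.
Adding: 1 + 3 + 1 = 5.
Remaining: 6 − 5 = 1 sixteenth note, which is a sixteenth note.

sixteenth note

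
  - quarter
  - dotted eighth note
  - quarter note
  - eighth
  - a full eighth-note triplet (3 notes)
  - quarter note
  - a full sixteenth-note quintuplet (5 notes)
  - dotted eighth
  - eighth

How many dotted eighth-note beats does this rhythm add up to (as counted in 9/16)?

One dotted eighth-note beat = 3 sixteenth notes.
Each duration in sixteenth notes: quarter = 4; dotted eighth note = 3; quarter note = 4; eighth = 2; a full eighth-note triplet (3 notes) (three triplet eighths span one quarter) = 4; quarter note = 4; a full sixteenth-note quintuplet (5 notes) (five quintuplet sixteenths span one quarter) = 4; dotted eighth = 3; eighth = 2.
Sum: 4 + 3 + 4 + 2 + 4 + 4 + 4 + 3 + 2 = 30.
30 ÷ 3 = 10 beats.

10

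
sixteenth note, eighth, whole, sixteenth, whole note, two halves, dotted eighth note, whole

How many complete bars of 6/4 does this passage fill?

2

One bar of 6/4 = 24 sixteenth notes.
Convert each value to sixteenth notes: sixteenth note = 1; eighth = 2; whole = 16; sixteenth = 1; whole note = 16; half = 8; half = 8; dotted eighth note = 3; whole = 16.
Total: 1 + 2 + 16 + 1 + 16 + 8 + 8 + 3 + 16 = 71.
71 ÷ 24 = 2 complete bars with 23 left over.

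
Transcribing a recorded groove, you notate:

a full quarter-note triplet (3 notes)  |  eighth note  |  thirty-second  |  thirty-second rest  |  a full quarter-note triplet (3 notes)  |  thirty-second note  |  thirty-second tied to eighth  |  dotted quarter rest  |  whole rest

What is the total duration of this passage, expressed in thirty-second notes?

Each duration in thirty-second notes: a full quarter-note triplet (3 notes) (three triplet quarters span one half) = 16; eighth note = 4; thirty-second = 1; thirty-second rest = 1; a full quarter-note triplet (3 notes) (three triplet quarters span one half) = 16; thirty-second note = 1; thirty-second tied to eighth (thirty-second + eighth) = 5; dotted quarter rest = 12; whole rest = 32.
Adding: 16 + 4 + 1 + 1 + 16 + 1 + 5 + 12 + 32 = 88 thirty-second notes.

88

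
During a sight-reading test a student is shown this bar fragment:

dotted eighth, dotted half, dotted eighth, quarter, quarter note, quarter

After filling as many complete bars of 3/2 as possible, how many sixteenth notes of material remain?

One bar of 3/2 = 24 sixteenth notes.
Convert each value to sixteenth notes: dotted eighth = 3; dotted half = 12; dotted eighth = 3; quarter = 4; quarter note = 4; quarter = 4.
Altogether 3 + 12 + 3 + 4 + 4 + 4 = 30.
30 ÷ 24 = 1 complete bar with 6 sixteenth notes remaining.

6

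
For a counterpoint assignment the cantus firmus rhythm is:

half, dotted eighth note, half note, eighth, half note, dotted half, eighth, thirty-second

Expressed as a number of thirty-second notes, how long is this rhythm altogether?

87

Convert each value to thirty-second notes: half = 16; dotted eighth note = 6; half note = 16; eighth = 4; half note = 16; dotted half = 24; eighth = 4; thirty-second = 1.
Total: 16 + 6 + 16 + 4 + 16 + 24 + 4 + 1 = 87 thirty-second notes.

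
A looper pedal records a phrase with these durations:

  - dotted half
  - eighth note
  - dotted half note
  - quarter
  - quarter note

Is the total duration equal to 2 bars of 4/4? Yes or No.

One bar of 4/4 = 8 eighth notes, so 2 bars = 16.
Convert each value to eighth notes: dotted half = 6; eighth note = 1; dotted half note = 6; quarter = 2; quarter note = 2.
Altogether 6 + 1 + 6 + 2 + 2 = 17.
17 exceeds 16, so the answer is No.

No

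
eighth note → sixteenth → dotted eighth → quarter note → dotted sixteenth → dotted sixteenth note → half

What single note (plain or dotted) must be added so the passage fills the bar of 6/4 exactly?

dotted eighth note

The bar of 6/4 = 48 thirty-second notes.
In thirty-second notes: eighth note = 4; sixteenth = 2; dotted eighth = 6; quarter note = 8; dotted sixteenth = 3; dotted sixteenth note = 3; half = 16.
Total: 4 + 2 + 6 + 8 + 3 + 3 + 16 = 42.
Remaining: 48 − 42 = 6 thirty-second notes, which is a dotted eighth note.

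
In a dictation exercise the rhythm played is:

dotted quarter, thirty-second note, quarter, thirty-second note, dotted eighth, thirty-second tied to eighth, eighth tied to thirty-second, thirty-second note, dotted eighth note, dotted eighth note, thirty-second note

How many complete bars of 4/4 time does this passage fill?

1

One bar of 4/4 = 32 thirty-second notes.
Working in thirty-second notes: dotted quarter = 12; thirty-second note = 1; quarter = 8; thirty-second note = 1; dotted eighth = 6; thirty-second tied to eighth (thirty-second + eighth) = 5; eighth tied to thirty-second (eighth + thirty-second) = 5; thirty-second note = 1; dotted eighth note = 6; dotted eighth note = 6; thirty-second note = 1.
Total: 12 + 1 + 8 + 1 + 6 + 5 + 5 + 1 + 6 + 6 + 1 = 52.
52 ÷ 32 = 1 complete bar with 20 left over.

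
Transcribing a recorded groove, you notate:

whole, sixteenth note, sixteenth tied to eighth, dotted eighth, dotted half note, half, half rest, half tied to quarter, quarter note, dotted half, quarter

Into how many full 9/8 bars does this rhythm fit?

4

One bar of 9/8 = 18 sixteenth notes.
In sixteenth notes: whole = 16; sixteenth note = 1; sixteenth tied to eighth (sixteenth + eighth) = 3; dotted eighth = 3; dotted half note = 12; half = 8; half rest = 8; half tied to quarter (half + quarter) = 12; quarter note = 4; dotted half = 12; quarter = 4.
Total: 16 + 1 + 3 + 3 + 12 + 8 + 8 + 12 + 4 + 12 + 4 = 83.
83 ÷ 18 = 4 complete bars with 11 left over.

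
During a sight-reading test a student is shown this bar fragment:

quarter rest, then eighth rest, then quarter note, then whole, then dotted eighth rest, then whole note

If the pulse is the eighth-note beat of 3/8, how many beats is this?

22.5

One eighth-note beat = 2 sixteenth notes.
Convert each value to sixteenth notes: quarter rest = 4; eighth rest = 2; quarter note = 4; whole = 16; dotted eighth rest = 3; whole note = 16.
Altogether 4 + 2 + 4 + 16 + 3 + 16 = 45.
45 ÷ 2 = 22.5 beats.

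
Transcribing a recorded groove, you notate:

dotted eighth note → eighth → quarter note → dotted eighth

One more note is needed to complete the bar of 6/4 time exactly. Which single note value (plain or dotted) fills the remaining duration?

dotted half note

The bar of 6/4 = 24 sixteenth notes.
Express everything in sixteenth notes: dotted eighth note = 3; eighth = 2; quarter note = 4; dotted eighth = 3.
Sum: 3 + 2 + 4 + 3 = 12.
Remaining: 24 − 12 = 12 sixteenth notes, which is a dotted half note.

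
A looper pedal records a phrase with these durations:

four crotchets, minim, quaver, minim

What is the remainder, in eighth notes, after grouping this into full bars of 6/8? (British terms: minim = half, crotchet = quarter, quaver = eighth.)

One bar of 6/8 = 6 eighth notes.
Express everything in eighth notes: crotchet = 2; crotchet = 2; crotchet = 2; crotchet = 2; minim = 4; quaver = 1; minim = 4.
Adding: 2 + 2 + 2 + 2 + 4 + 1 + 4 = 17.
17 ÷ 6 = 2 complete bars with 5 eighth notes remaining.

5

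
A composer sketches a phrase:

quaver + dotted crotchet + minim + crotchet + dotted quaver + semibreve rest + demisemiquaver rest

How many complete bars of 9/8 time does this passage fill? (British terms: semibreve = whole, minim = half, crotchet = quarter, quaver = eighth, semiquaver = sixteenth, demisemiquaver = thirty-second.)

One bar of 9/8 = 36 thirty-second notes.
Working in thirty-second notes: quaver = 4; dotted crotchet = 12; minim = 16; crotchet = 8; dotted quaver = 6; semibreve rest = 32; demisemiquaver rest = 1.
Altogether 4 + 12 + 16 + 8 + 6 + 32 + 1 = 79.
79 ÷ 36 = 2 complete bars with 7 left over.

2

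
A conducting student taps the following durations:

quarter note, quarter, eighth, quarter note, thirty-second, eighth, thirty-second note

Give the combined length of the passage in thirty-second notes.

Convert each value to thirty-second notes: quarter note = 8; quarter = 8; eighth = 4; quarter note = 8; thirty-second = 1; eighth = 4; thirty-second note = 1.
Adding: 8 + 8 + 4 + 8 + 1 + 4 + 1 = 34 thirty-second notes.

34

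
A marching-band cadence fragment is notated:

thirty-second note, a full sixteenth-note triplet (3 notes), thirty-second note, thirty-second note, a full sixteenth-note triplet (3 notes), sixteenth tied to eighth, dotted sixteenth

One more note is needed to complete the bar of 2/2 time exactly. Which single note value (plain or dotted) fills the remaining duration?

The bar of 2/2 = 32 thirty-second notes.
Express everything in thirty-second notes: thirty-second note = 1; a full sixteenth-note triplet (3 notes) (three triplet sixteenths span one eighth) = 4; thirty-second note = 1; thirty-second note = 1; a full sixteenth-note triplet (3 notes) (three triplet sixteenths span one eighth) = 4; sixteenth tied to eighth (sixteenth + eighth) = 6; dotted sixteenth = 3.
Adding: 1 + 4 + 1 + 1 + 4 + 6 + 3 = 20.
Remaining: 32 − 20 = 12 thirty-second notes, which is a dotted quarter note.

dotted quarter note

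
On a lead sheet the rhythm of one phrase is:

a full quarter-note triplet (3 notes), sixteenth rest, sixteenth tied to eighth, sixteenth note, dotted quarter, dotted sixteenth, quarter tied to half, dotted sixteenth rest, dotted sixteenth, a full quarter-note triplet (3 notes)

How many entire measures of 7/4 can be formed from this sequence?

One bar of 7/4 = 56 thirty-second notes.
Working in thirty-second notes: a full quarter-note triplet (3 notes) (three triplet quarters span one half) = 16; sixteenth rest = 2; sixteenth tied to eighth (sixteenth + eighth) = 6; sixteenth note = 2; dotted quarter = 12; dotted sixteenth = 3; quarter tied to half (quarter + half) = 24; dotted sixteenth rest = 3; dotted sixteenth = 3; a full quarter-note triplet (3 notes) (three triplet quarters span one half) = 16.
Altogether 16 + 2 + 6 + 2 + 12 + 3 + 24 + 3 + 3 + 16 = 87.
87 ÷ 56 = 1 complete bar with 31 left over.

1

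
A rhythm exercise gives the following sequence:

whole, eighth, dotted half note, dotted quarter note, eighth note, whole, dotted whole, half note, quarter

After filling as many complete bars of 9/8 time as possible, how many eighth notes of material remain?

One bar of 9/8 = 9 eighth notes.
Express everything in eighth notes: whole = 8; eighth = 1; dotted half note = 6; dotted quarter note = 3; eighth note = 1; whole = 8; dotted whole = 12; half note = 4; quarter = 2.
Sum: 8 + 1 + 6 + 3 + 1 + 8 + 12 + 4 + 2 = 45.
45 ÷ 9 = 5 complete bars with 0 eighth notes remaining.

0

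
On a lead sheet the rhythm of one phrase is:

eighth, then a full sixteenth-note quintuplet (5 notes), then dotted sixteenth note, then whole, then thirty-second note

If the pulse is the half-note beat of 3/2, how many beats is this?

One half-note beat = 16 thirty-second notes.
Express everything in thirty-second notes: eighth = 4; a full sixteenth-note quintuplet (5 notes) (five quintuplet sixteenths span one quarter) = 8; dotted sixteenth note = 3; whole = 32; thirty-second note = 1.
Altogether 4 + 8 + 3 + 32 + 1 = 48.
48 ÷ 16 = 3 beats.

3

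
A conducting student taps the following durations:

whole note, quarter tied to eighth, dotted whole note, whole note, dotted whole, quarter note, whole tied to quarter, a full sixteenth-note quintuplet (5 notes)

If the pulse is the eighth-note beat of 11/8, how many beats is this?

One eighth-note beat = 2 sixteenth notes.
Working in sixteenth notes: whole note = 16; quarter tied to eighth (quarter + eighth) = 6; dotted whole note = 24; whole note = 16; dotted whole = 24; quarter note = 4; whole tied to quarter (whole + quarter) = 20; a full sixteenth-note quintuplet (5 notes) (five quintuplet sixteenths span one quarter) = 4.
Adding: 16 + 6 + 24 + 16 + 24 + 4 + 20 + 4 = 114.
114 ÷ 2 = 57 beats.

57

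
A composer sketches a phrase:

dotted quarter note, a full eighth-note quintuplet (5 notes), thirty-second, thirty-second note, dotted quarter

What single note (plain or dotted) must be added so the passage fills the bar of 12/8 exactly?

The bar of 12/8 = 48 thirty-second notes.
In thirty-second notes: dotted quarter note = 12; a full eighth-note quintuplet (5 notes) (five quintuplet eighths span one half) = 16; thirty-second = 1; thirty-second note = 1; dotted quarter = 12.
Altogether 12 + 16 + 1 + 1 + 12 = 42.
Remaining: 48 − 42 = 6 thirty-second notes, which is a dotted eighth note.

dotted eighth note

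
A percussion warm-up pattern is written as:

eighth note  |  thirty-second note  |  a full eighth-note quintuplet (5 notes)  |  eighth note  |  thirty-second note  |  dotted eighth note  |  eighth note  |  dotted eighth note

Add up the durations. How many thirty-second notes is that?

42

Each duration in thirty-second notes: eighth note = 4; thirty-second note = 1; a full eighth-note quintuplet (5 notes) (five quintuplet eighths span one half) = 16; eighth note = 4; thirty-second note = 1; dotted eighth note = 6; eighth note = 4; dotted eighth note = 6.
Altogether 4 + 1 + 16 + 4 + 1 + 6 + 4 + 6 = 42 thirty-second notes.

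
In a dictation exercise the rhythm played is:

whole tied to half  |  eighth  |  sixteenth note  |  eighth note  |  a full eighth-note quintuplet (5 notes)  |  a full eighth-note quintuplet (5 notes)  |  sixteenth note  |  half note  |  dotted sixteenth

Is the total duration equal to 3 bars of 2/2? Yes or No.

One bar of 2/2 = 32 thirty-second notes, so 3 bars = 96.
Express everything in thirty-second notes: whole tied to half (whole + half) = 48; eighth = 4; sixteenth note = 2; eighth note = 4; a full eighth-note quintuplet (5 notes) (five quintuplet eighths span one half) = 16; a full eighth-note quintuplet (5 notes) (five quintuplet eighths span one half) = 16; sixteenth note = 2; half note = 16; dotted sixteenth = 3.
Total: 48 + 4 + 2 + 4 + 16 + 16 + 2 + 16 + 3 = 111.
111 exceeds 96, so the answer is No.

No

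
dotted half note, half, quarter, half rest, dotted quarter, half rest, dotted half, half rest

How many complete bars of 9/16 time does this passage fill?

One bar of 9/16 = 9 sixteenth notes.
Each duration in sixteenth notes: dotted half note = 12; half = 8; quarter = 4; half rest = 8; dotted quarter = 6; half rest = 8; dotted half = 12; half rest = 8.
Adding: 12 + 8 + 4 + 8 + 6 + 8 + 12 + 8 = 66.
66 ÷ 9 = 7 complete bars with 3 left over.

7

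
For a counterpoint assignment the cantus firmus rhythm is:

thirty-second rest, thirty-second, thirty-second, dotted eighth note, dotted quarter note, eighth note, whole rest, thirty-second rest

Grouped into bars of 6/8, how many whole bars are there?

One bar of 6/8 = 24 thirty-second notes.
Express everything in thirty-second notes: thirty-second rest = 1; thirty-second = 1; thirty-second = 1; dotted eighth note = 6; dotted quarter note = 12; eighth note = 4; whole rest = 32; thirty-second rest = 1.
Adding: 1 + 1 + 1 + 6 + 12 + 4 + 32 + 1 = 58.
58 ÷ 24 = 2 complete bars with 10 left over.

2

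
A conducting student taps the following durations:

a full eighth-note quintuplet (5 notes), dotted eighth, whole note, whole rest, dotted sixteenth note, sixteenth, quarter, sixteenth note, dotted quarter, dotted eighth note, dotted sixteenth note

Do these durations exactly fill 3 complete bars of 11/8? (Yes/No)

No

One bar of 11/8 = 44 thirty-second notes, so 3 bars = 132.
Each duration in thirty-second notes: a full eighth-note quintuplet (5 notes) (five quintuplet eighths span one half) = 16; dotted eighth = 6; whole note = 32; whole rest = 32; dotted sixteenth note = 3; sixteenth = 2; quarter = 8; sixteenth note = 2; dotted quarter = 12; dotted eighth note = 6; dotted sixteenth note = 3.
Altogether 16 + 6 + 32 + 32 + 3 + 2 + 8 + 2 + 12 + 6 + 3 = 122.
122 falls short of 132, so the answer is No.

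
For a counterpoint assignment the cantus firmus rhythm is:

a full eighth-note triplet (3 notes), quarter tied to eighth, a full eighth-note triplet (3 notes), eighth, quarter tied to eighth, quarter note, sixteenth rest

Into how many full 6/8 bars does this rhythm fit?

One bar of 6/8 = 12 sixteenth notes.
Convert each value to sixteenth notes: a full eighth-note triplet (3 notes) (three triplet eighths span one quarter) = 4; quarter tied to eighth (quarter + eighth) = 6; a full eighth-note triplet (3 notes) (three triplet eighths span one quarter) = 4; eighth = 2; quarter tied to eighth (quarter + eighth) = 6; quarter note = 4; sixteenth rest = 1.
Adding: 4 + 6 + 4 + 2 + 6 + 4 + 1 = 27.
27 ÷ 12 = 2 complete bars with 3 left over.

2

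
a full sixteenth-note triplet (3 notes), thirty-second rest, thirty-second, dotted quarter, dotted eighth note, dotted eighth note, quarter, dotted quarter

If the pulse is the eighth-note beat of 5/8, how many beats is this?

12.5

One eighth-note beat = 4 thirty-second notes.
Each duration in thirty-second notes: a full sixteenth-note triplet (3 notes) (three triplet sixteenths span one eighth) = 4; thirty-second rest = 1; thirty-second = 1; dotted quarter = 12; dotted eighth note = 6; dotted eighth note = 6; quarter = 8; dotted quarter = 12.
Adding: 4 + 1 + 1 + 12 + 6 + 6 + 8 + 12 = 50.
50 ÷ 4 = 12.5 beats.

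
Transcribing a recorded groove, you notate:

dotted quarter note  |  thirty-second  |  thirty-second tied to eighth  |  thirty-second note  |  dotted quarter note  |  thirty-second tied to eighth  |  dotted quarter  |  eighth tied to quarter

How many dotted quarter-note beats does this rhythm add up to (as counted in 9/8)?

5

One dotted quarter-note beat = 12 thirty-second notes.
Express everything in thirty-second notes: dotted quarter note = 12; thirty-second = 1; thirty-second tied to eighth (thirty-second + eighth) = 5; thirty-second note = 1; dotted quarter note = 12; thirty-second tied to eighth (thirty-second + eighth) = 5; dotted quarter = 12; eighth tied to quarter (eighth + quarter) = 12.
Sum: 12 + 1 + 5 + 1 + 12 + 5 + 12 + 12 = 60.
60 ÷ 12 = 5 beats.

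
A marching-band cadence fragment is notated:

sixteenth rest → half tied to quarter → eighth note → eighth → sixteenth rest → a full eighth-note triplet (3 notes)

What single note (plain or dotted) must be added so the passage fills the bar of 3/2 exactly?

The bar of 3/2 = 24 sixteenth notes.
In sixteenth notes: sixteenth rest = 1; half tied to quarter (half + quarter) = 12; eighth note = 2; eighth = 2; sixteenth rest = 1; a full eighth-note triplet (3 notes) (three triplet eighths span one quarter) = 4.
Adding: 1 + 12 + 2 + 2 + 1 + 4 = 22.
Remaining: 24 − 22 = 2 sixteenth notes, which is a eighth note.

eighth note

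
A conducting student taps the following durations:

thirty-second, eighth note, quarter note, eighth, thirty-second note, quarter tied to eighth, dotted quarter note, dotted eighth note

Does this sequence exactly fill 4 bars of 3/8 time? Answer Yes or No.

Yes

One bar of 3/8 = 12 thirty-second notes, so 4 bars = 48.
Convert each value to thirty-second notes: thirty-second = 1; eighth note = 4; quarter note = 8; eighth = 4; thirty-second note = 1; quarter tied to eighth (quarter + eighth) = 12; dotted quarter note = 12; dotted eighth note = 6.
Adding: 1 + 4 + 8 + 4 + 1 + 12 + 12 + 6 = 48.
48 equals 48, so the answer is Yes.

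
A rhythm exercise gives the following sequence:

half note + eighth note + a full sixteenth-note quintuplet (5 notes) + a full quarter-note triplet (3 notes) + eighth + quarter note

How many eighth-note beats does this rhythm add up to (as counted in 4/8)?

14

One eighth-note beat = 2 sixteenth notes.
Express everything in sixteenth notes: half note = 8; eighth note = 2; a full sixteenth-note quintuplet (5 notes) (five quintuplet sixteenths span one quarter) = 4; a full quarter-note triplet (3 notes) (three triplet quarters span one half) = 8; eighth = 2; quarter note = 4.
Adding: 8 + 2 + 4 + 8 + 2 + 4 = 28.
28 ÷ 2 = 14 beats.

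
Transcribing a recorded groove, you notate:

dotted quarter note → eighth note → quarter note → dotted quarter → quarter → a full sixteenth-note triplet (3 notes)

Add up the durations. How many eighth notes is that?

12

In eighth notes: dotted quarter note = 3; eighth note = 1; quarter note = 2; dotted quarter = 3; quarter = 2; a full sixteenth-note triplet (3 notes) (three triplet sixteenths span one eighth) = 1.
Sum: 3 + 1 + 2 + 3 + 2 + 1 = 12 eighth notes.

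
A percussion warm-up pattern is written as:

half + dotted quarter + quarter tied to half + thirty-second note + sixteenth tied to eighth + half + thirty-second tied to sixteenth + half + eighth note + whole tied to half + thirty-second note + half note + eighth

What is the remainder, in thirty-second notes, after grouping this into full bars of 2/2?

7

One bar of 2/2 = 32 thirty-second notes.
Express everything in thirty-second notes: half = 16; dotted quarter = 12; quarter tied to half (quarter + half) = 24; thirty-second note = 1; sixteenth tied to eighth (sixteenth + eighth) = 6; half = 16; thirty-second tied to sixteenth (thirty-second + sixteenth) = 3; half = 16; eighth note = 4; whole tied to half (whole + half) = 48; thirty-second note = 1; half note = 16; eighth = 4.
Sum: 16 + 12 + 24 + 1 + 6 + 16 + 3 + 16 + 4 + 48 + 1 + 16 + 4 = 167.
167 ÷ 32 = 5 complete bars with 7 thirty-second notes remaining.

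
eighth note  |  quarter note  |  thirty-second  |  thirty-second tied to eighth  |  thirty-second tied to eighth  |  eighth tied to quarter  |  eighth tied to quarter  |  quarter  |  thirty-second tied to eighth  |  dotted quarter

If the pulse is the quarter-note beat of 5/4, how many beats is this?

9

One quarter-note beat = 8 thirty-second notes.
In thirty-second notes: eighth note = 4; quarter note = 8; thirty-second = 1; thirty-second tied to eighth (thirty-second + eighth) = 5; thirty-second tied to eighth (thirty-second + eighth) = 5; eighth tied to quarter (eighth + quarter) = 12; eighth tied to quarter (eighth + quarter) = 12; quarter = 8; thirty-second tied to eighth (thirty-second + eighth) = 5; dotted quarter = 12.
Adding: 4 + 8 + 1 + 5 + 5 + 12 + 12 + 8 + 5 + 12 = 72.
72 ÷ 8 = 9 beats.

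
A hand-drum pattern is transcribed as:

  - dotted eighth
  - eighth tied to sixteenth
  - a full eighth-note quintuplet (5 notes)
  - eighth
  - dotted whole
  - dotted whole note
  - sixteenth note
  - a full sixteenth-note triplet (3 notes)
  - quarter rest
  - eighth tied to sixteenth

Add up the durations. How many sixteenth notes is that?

74

Express everything in sixteenth notes: dotted eighth = 3; eighth tied to sixteenth (eighth + sixteenth) = 3; a full eighth-note quintuplet (5 notes) (five quintuplet eighths span one half) = 8; eighth = 2; dotted whole = 24; dotted whole note = 24; sixteenth note = 1; a full sixteenth-note triplet (3 notes) (three triplet sixteenths span one eighth) = 2; quarter rest = 4; eighth tied to sixteenth (eighth + sixteenth) = 3.
Altogether 3 + 3 + 8 + 2 + 24 + 24 + 1 + 2 + 4 + 3 = 74 sixteenth notes.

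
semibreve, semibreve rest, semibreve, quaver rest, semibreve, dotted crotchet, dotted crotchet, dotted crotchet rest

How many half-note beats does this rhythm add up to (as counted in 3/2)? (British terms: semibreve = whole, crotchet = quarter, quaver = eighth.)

One half-note beat = 4 eighth notes.
Convert each value to eighth notes: semibreve = 8; semibreve rest = 8; semibreve = 8; quaver rest = 1; semibreve = 8; dotted crotchet = 3; dotted crotchet = 3; dotted crotchet rest = 3.
Adding: 8 + 8 + 8 + 1 + 8 + 3 + 3 + 3 = 42.
42 ÷ 4 = 10.5 beats.

10.5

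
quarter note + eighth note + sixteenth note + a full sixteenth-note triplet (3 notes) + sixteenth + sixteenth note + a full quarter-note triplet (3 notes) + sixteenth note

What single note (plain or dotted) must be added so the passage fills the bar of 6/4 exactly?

quarter note

The bar of 6/4 = 24 sixteenth notes.
Each duration in sixteenth notes: quarter note = 4; eighth note = 2; sixteenth note = 1; a full sixteenth-note triplet (3 notes) (three triplet sixteenths span one eighth) = 2; sixteenth = 1; sixteenth note = 1; a full quarter-note triplet (3 notes) (three triplet quarters span one half) = 8; sixteenth note = 1.
Adding: 4 + 2 + 1 + 2 + 1 + 1 + 8 + 1 = 20.
Remaining: 24 − 20 = 4 sixteenth notes, which is a quarter note.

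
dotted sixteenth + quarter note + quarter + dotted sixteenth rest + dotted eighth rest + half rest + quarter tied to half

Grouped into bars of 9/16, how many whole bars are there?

One bar of 9/16 = 18 thirty-second notes.
Working in thirty-second notes: dotted sixteenth = 3; quarter note = 8; quarter = 8; dotted sixteenth rest = 3; dotted eighth rest = 6; half rest = 16; quarter tied to half (quarter + half) = 24.
Total: 3 + 8 + 8 + 3 + 6 + 16 + 24 = 68.
68 ÷ 18 = 3 complete bars with 14 left over.

3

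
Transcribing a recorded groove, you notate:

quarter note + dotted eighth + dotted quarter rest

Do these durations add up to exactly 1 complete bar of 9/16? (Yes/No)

One bar of 9/16 = 9 sixteenth notes.
Convert each value to sixteenth notes: quarter note = 4; dotted eighth = 3; dotted quarter rest = 6.
Total: 4 + 3 + 6 = 13.
13 exceeds 9, so the answer is No.

No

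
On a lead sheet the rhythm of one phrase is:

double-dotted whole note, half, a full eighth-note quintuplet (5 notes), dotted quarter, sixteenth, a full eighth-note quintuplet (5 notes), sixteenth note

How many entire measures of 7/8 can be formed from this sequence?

4

One bar of 7/8 = 14 sixteenth notes.
Express everything in sixteenth notes: double-dotted whole note = 28; half = 8; a full eighth-note quintuplet (5 notes) (five quintuplet eighths span one half) = 8; dotted quarter = 6; sixteenth = 1; a full eighth-note quintuplet (5 notes) (five quintuplet eighths span one half) = 8; sixteenth note = 1.
Altogether 28 + 8 + 8 + 6 + 1 + 8 + 1 = 60.
60 ÷ 14 = 4 complete bars with 4 left over.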